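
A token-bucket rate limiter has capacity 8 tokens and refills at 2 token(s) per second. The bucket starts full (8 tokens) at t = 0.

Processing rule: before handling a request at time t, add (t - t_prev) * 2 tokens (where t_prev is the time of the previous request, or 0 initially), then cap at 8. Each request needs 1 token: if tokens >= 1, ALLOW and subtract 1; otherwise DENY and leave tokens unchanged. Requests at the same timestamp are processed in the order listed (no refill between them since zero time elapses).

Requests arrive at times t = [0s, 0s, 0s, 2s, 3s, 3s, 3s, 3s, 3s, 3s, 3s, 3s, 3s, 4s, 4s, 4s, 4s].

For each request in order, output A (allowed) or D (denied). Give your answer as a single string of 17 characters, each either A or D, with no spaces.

Simulating step by step:
  req#1 t=0s: ALLOW
  req#2 t=0s: ALLOW
  req#3 t=0s: ALLOW
  req#4 t=2s: ALLOW
  req#5 t=3s: ALLOW
  req#6 t=3s: ALLOW
  req#7 t=3s: ALLOW
  req#8 t=3s: ALLOW
  req#9 t=3s: ALLOW
  req#10 t=3s: ALLOW
  req#11 t=3s: ALLOW
  req#12 t=3s: ALLOW
  req#13 t=3s: DENY
  req#14 t=4s: ALLOW
  req#15 t=4s: ALLOW
  req#16 t=4s: DENY
  req#17 t=4s: DENY

Answer: AAAAAAAAAAAADAADD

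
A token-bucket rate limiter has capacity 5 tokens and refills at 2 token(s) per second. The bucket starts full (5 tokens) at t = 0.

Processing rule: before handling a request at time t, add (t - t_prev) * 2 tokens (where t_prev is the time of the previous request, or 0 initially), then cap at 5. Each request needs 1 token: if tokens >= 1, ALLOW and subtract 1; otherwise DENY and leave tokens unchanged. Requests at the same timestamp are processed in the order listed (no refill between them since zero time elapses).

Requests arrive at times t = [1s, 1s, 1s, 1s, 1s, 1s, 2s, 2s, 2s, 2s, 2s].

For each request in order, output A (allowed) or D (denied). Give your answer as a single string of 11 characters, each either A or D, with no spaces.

Answer: AAAAADAADDD

Derivation:
Simulating step by step:
  req#1 t=1s: ALLOW
  req#2 t=1s: ALLOW
  req#3 t=1s: ALLOW
  req#4 t=1s: ALLOW
  req#5 t=1s: ALLOW
  req#6 t=1s: DENY
  req#7 t=2s: ALLOW
  req#8 t=2s: ALLOW
  req#9 t=2s: DENY
  req#10 t=2s: DENY
  req#11 t=2s: DENY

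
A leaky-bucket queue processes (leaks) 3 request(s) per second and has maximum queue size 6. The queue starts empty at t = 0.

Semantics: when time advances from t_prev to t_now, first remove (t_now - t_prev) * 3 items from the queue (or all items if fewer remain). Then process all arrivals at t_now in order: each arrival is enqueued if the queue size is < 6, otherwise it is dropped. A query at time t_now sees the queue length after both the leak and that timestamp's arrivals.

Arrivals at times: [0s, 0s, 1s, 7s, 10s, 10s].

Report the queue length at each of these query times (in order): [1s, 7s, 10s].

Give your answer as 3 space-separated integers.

Answer: 1 1 2

Derivation:
Queue lengths at query times:
  query t=1s: backlog = 1
  query t=7s: backlog = 1
  query t=10s: backlog = 2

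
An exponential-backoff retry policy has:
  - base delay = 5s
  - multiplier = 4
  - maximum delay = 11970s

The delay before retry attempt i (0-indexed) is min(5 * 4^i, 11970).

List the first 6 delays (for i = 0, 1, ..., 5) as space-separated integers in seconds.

Answer: 5 20 80 320 1280 5120

Derivation:
Computing each delay:
  i=0: min(5*4^0, 11970) = 5
  i=1: min(5*4^1, 11970) = 20
  i=2: min(5*4^2, 11970) = 80
  i=3: min(5*4^3, 11970) = 320
  i=4: min(5*4^4, 11970) = 1280
  i=5: min(5*4^5, 11970) = 5120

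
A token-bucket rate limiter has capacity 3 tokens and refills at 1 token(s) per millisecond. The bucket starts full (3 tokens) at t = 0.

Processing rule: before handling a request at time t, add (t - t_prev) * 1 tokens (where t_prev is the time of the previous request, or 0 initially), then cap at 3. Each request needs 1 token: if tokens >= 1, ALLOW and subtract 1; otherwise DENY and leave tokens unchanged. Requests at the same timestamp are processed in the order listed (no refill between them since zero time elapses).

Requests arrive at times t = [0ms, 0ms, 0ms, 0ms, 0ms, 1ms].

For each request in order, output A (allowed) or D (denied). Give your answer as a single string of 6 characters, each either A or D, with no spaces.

Answer: AAADDA

Derivation:
Simulating step by step:
  req#1 t=0ms: ALLOW
  req#2 t=0ms: ALLOW
  req#3 t=0ms: ALLOW
  req#4 t=0ms: DENY
  req#5 t=0ms: DENY
  req#6 t=1ms: ALLOW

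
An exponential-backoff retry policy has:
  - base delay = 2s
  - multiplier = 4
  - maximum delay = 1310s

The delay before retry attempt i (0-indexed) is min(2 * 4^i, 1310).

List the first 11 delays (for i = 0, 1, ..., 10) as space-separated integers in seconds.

Computing each delay:
  i=0: min(2*4^0, 1310) = 2
  i=1: min(2*4^1, 1310) = 8
  i=2: min(2*4^2, 1310) = 32
  i=3: min(2*4^3, 1310) = 128
  i=4: min(2*4^4, 1310) = 512
  i=5: min(2*4^5, 1310) = 1310
  i=6: min(2*4^6, 1310) = 1310
  i=7: min(2*4^7, 1310) = 1310
  i=8: min(2*4^8, 1310) = 1310
  i=9: min(2*4^9, 1310) = 1310
  i=10: min(2*4^10, 1310) = 1310

Answer: 2 8 32 128 512 1310 1310 1310 1310 1310 1310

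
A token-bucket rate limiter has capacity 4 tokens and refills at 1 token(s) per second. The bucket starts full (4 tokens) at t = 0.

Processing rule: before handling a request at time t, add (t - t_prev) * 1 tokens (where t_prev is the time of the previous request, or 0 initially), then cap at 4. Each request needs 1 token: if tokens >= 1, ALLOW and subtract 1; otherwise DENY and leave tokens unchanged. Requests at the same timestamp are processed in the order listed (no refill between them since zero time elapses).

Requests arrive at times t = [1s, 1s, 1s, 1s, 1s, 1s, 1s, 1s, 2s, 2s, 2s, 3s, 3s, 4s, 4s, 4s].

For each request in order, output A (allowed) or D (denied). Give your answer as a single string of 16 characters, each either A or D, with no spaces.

Simulating step by step:
  req#1 t=1s: ALLOW
  req#2 t=1s: ALLOW
  req#3 t=1s: ALLOW
  req#4 t=1s: ALLOW
  req#5 t=1s: DENY
  req#6 t=1s: DENY
  req#7 t=1s: DENY
  req#8 t=1s: DENY
  req#9 t=2s: ALLOW
  req#10 t=2s: DENY
  req#11 t=2s: DENY
  req#12 t=3s: ALLOW
  req#13 t=3s: DENY
  req#14 t=4s: ALLOW
  req#15 t=4s: DENY
  req#16 t=4s: DENY

Answer: AAAADDDDADDADADD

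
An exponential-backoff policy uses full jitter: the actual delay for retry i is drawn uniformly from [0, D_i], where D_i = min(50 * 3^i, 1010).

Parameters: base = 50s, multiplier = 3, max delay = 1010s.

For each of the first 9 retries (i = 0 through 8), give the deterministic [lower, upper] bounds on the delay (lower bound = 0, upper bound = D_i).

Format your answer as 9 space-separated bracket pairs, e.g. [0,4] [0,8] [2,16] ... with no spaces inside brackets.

Computing bounds per retry:
  i=0: D_i=min(50*3^0,1010)=50, bounds=[0,50]
  i=1: D_i=min(50*3^1,1010)=150, bounds=[0,150]
  i=2: D_i=min(50*3^2,1010)=450, bounds=[0,450]
  i=3: D_i=min(50*3^3,1010)=1010, bounds=[0,1010]
  i=4: D_i=min(50*3^4,1010)=1010, bounds=[0,1010]
  i=5: D_i=min(50*3^5,1010)=1010, bounds=[0,1010]
  i=6: D_i=min(50*3^6,1010)=1010, bounds=[0,1010]
  i=7: D_i=min(50*3^7,1010)=1010, bounds=[0,1010]
  i=8: D_i=min(50*3^8,1010)=1010, bounds=[0,1010]

Answer: [0,50] [0,150] [0,450] [0,1010] [0,1010] [0,1010] [0,1010] [0,1010] [0,1010]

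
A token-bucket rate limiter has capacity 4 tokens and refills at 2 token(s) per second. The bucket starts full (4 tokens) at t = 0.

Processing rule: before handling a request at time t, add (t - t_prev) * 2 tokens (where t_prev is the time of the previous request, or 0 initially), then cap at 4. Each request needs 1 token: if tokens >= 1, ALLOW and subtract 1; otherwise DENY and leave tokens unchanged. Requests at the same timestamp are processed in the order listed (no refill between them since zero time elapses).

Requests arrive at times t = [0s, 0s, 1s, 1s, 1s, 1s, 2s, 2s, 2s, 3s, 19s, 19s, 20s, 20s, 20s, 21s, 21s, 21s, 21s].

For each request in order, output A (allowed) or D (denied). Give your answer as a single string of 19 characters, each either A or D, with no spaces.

Answer: AAAAAAAADAAAAAAAAAD

Derivation:
Simulating step by step:
  req#1 t=0s: ALLOW
  req#2 t=0s: ALLOW
  req#3 t=1s: ALLOW
  req#4 t=1s: ALLOW
  req#5 t=1s: ALLOW
  req#6 t=1s: ALLOW
  req#7 t=2s: ALLOW
  req#8 t=2s: ALLOW
  req#9 t=2s: DENY
  req#10 t=3s: ALLOW
  req#11 t=19s: ALLOW
  req#12 t=19s: ALLOW
  req#13 t=20s: ALLOW
  req#14 t=20s: ALLOW
  req#15 t=20s: ALLOW
  req#16 t=21s: ALLOW
  req#17 t=21s: ALLOW
  req#18 t=21s: ALLOW
  req#19 t=21s: DENY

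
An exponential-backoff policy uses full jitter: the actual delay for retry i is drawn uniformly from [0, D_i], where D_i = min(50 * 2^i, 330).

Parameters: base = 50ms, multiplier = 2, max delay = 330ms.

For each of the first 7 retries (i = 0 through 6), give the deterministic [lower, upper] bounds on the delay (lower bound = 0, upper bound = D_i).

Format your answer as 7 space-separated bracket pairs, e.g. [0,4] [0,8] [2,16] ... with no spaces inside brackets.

Computing bounds per retry:
  i=0: D_i=min(50*2^0,330)=50, bounds=[0,50]
  i=1: D_i=min(50*2^1,330)=100, bounds=[0,100]
  i=2: D_i=min(50*2^2,330)=200, bounds=[0,200]
  i=3: D_i=min(50*2^3,330)=330, bounds=[0,330]
  i=4: D_i=min(50*2^4,330)=330, bounds=[0,330]
  i=5: D_i=min(50*2^5,330)=330, bounds=[0,330]
  i=6: D_i=min(50*2^6,330)=330, bounds=[0,330]

Answer: [0,50] [0,100] [0,200] [0,330] [0,330] [0,330] [0,330]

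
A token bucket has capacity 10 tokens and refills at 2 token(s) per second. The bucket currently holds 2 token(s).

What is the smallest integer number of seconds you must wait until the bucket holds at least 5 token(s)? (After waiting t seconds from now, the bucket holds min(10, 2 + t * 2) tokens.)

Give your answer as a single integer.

Need 2 + t * 2 >= 5, so t >= 3/2.
Smallest integer t = ceil(3/2) = 2.

Answer: 2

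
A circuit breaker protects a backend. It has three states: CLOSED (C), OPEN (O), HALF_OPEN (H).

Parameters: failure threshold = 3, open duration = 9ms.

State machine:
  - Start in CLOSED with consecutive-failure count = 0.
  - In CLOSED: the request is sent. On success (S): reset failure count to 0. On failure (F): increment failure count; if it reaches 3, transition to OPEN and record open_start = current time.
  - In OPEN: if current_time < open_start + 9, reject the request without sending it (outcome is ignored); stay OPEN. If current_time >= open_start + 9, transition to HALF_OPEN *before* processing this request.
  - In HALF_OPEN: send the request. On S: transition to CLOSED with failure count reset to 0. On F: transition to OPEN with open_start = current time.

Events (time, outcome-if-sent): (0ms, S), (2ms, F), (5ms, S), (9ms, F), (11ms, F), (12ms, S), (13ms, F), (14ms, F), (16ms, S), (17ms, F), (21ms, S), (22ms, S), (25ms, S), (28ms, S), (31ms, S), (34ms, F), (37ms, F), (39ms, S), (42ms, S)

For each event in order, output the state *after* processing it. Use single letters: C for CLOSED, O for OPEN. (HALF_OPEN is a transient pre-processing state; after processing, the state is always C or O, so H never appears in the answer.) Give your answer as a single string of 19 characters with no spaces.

State after each event:
  event#1 t=0ms outcome=S: state=CLOSED
  event#2 t=2ms outcome=F: state=CLOSED
  event#3 t=5ms outcome=S: state=CLOSED
  event#4 t=9ms outcome=F: state=CLOSED
  event#5 t=11ms outcome=F: state=CLOSED
  event#6 t=12ms outcome=S: state=CLOSED
  event#7 t=13ms outcome=F: state=CLOSED
  event#8 t=14ms outcome=F: state=CLOSED
  event#9 t=16ms outcome=S: state=CLOSED
  event#10 t=17ms outcome=F: state=CLOSED
  event#11 t=21ms outcome=S: state=CLOSED
  event#12 t=22ms outcome=S: state=CLOSED
  event#13 t=25ms outcome=S: state=CLOSED
  event#14 t=28ms outcome=S: state=CLOSED
  event#15 t=31ms outcome=S: state=CLOSED
  event#16 t=34ms outcome=F: state=CLOSED
  event#17 t=37ms outcome=F: state=CLOSED
  event#18 t=39ms outcome=S: state=CLOSED
  event#19 t=42ms outcome=S: state=CLOSED

Answer: CCCCCCCCCCCCCCCCCCC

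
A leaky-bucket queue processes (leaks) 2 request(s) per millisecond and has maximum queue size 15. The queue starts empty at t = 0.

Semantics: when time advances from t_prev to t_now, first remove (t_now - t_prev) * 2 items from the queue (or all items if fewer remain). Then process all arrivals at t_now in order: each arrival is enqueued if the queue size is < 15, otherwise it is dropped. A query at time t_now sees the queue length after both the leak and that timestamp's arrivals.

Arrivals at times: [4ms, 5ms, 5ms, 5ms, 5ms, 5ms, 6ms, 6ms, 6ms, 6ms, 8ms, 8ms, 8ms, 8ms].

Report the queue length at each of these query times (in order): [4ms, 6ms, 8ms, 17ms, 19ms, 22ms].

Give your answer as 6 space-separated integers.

Queue lengths at query times:
  query t=4ms: backlog = 1
  query t=6ms: backlog = 7
  query t=8ms: backlog = 7
  query t=17ms: backlog = 0
  query t=19ms: backlog = 0
  query t=22ms: backlog = 0

Answer: 1 7 7 0 0 0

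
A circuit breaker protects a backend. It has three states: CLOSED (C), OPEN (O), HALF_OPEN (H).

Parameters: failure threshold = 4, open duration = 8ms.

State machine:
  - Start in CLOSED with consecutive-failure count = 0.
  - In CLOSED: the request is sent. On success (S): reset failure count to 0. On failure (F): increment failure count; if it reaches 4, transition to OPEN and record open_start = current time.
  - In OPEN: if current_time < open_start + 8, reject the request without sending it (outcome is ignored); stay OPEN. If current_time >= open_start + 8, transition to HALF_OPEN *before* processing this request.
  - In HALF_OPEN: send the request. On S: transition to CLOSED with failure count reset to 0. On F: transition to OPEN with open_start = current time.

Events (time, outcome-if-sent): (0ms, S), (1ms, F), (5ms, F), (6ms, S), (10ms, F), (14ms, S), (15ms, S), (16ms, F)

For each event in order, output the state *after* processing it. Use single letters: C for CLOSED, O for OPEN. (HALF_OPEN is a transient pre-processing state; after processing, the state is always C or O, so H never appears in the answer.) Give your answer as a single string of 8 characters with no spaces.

State after each event:
  event#1 t=0ms outcome=S: state=CLOSED
  event#2 t=1ms outcome=F: state=CLOSED
  event#3 t=5ms outcome=F: state=CLOSED
  event#4 t=6ms outcome=S: state=CLOSED
  event#5 t=10ms outcome=F: state=CLOSED
  event#6 t=14ms outcome=S: state=CLOSED
  event#7 t=15ms outcome=S: state=CLOSED
  event#8 t=16ms outcome=F: state=CLOSED

Answer: CCCCCCCC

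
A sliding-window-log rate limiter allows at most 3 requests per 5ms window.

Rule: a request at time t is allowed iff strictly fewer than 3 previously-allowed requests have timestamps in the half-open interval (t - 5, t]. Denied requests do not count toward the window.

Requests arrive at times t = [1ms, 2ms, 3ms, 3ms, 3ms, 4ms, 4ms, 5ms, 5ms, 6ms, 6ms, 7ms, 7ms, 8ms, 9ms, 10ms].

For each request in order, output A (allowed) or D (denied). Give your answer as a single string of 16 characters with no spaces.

Tracking allowed requests in the window:
  req#1 t=1ms: ALLOW
  req#2 t=2ms: ALLOW
  req#3 t=3ms: ALLOW
  req#4 t=3ms: DENY
  req#5 t=3ms: DENY
  req#6 t=4ms: DENY
  req#7 t=4ms: DENY
  req#8 t=5ms: DENY
  req#9 t=5ms: DENY
  req#10 t=6ms: ALLOW
  req#11 t=6ms: DENY
  req#12 t=7ms: ALLOW
  req#13 t=7ms: DENY
  req#14 t=8ms: ALLOW
  req#15 t=9ms: DENY
  req#16 t=10ms: DENY

Answer: AAADDDDDDADADADD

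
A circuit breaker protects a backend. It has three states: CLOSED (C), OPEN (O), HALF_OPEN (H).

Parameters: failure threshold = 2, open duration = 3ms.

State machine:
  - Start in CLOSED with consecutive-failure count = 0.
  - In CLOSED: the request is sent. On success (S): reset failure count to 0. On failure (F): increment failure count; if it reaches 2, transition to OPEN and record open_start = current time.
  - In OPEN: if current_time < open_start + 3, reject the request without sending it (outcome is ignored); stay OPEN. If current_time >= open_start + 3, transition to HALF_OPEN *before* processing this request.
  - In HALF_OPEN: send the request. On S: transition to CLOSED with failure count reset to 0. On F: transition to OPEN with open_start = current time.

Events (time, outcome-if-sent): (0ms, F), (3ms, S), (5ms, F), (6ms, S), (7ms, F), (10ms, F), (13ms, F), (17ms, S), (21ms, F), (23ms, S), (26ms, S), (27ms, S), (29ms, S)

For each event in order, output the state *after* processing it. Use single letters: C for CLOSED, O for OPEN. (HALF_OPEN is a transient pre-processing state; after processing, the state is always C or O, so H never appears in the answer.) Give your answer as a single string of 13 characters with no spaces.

State after each event:
  event#1 t=0ms outcome=F: state=CLOSED
  event#2 t=3ms outcome=S: state=CLOSED
  event#3 t=5ms outcome=F: state=CLOSED
  event#4 t=6ms outcome=S: state=CLOSED
  event#5 t=7ms outcome=F: state=CLOSED
  event#6 t=10ms outcome=F: state=OPEN
  event#7 t=13ms outcome=F: state=OPEN
  event#8 t=17ms outcome=S: state=CLOSED
  event#9 t=21ms outcome=F: state=CLOSED
  event#10 t=23ms outcome=S: state=CLOSED
  event#11 t=26ms outcome=S: state=CLOSED
  event#12 t=27ms outcome=S: state=CLOSED
  event#13 t=29ms outcome=S: state=CLOSED

Answer: CCCCCOOCCCCCC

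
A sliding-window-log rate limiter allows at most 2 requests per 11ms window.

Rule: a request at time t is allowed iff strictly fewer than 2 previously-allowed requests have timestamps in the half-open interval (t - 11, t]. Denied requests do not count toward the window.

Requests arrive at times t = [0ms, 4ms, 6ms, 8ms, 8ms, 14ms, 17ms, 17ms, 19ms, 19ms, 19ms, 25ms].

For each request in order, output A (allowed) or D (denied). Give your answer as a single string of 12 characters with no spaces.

Tracking allowed requests in the window:
  req#1 t=0ms: ALLOW
  req#2 t=4ms: ALLOW
  req#3 t=6ms: DENY
  req#4 t=8ms: DENY
  req#5 t=8ms: DENY
  req#6 t=14ms: ALLOW
  req#7 t=17ms: ALLOW
  req#8 t=17ms: DENY
  req#9 t=19ms: DENY
  req#10 t=19ms: DENY
  req#11 t=19ms: DENY
  req#12 t=25ms: ALLOW

Answer: AADDDAADDDDA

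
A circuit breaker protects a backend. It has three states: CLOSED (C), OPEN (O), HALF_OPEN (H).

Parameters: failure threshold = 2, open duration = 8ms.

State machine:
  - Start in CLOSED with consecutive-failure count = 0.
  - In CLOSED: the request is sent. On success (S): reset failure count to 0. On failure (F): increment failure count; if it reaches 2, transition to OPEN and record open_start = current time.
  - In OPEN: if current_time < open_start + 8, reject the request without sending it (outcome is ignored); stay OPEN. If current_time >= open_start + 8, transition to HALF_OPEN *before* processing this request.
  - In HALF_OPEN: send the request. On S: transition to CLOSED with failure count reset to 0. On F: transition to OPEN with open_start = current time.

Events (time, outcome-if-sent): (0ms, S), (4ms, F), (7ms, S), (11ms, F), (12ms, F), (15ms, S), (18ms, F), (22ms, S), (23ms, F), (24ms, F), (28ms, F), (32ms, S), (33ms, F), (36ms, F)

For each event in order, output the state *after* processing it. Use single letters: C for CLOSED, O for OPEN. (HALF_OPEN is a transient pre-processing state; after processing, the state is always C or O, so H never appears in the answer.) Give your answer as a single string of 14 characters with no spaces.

Answer: CCCCOOOCCOOCCO

Derivation:
State after each event:
  event#1 t=0ms outcome=S: state=CLOSED
  event#2 t=4ms outcome=F: state=CLOSED
  event#3 t=7ms outcome=S: state=CLOSED
  event#4 t=11ms outcome=F: state=CLOSED
  event#5 t=12ms outcome=F: state=OPEN
  event#6 t=15ms outcome=S: state=OPEN
  event#7 t=18ms outcome=F: state=OPEN
  event#8 t=22ms outcome=S: state=CLOSED
  event#9 t=23ms outcome=F: state=CLOSED
  event#10 t=24ms outcome=F: state=OPEN
  event#11 t=28ms outcome=F: state=OPEN
  event#12 t=32ms outcome=S: state=CLOSED
  event#13 t=33ms outcome=F: state=CLOSED
  event#14 t=36ms outcome=F: state=OPEN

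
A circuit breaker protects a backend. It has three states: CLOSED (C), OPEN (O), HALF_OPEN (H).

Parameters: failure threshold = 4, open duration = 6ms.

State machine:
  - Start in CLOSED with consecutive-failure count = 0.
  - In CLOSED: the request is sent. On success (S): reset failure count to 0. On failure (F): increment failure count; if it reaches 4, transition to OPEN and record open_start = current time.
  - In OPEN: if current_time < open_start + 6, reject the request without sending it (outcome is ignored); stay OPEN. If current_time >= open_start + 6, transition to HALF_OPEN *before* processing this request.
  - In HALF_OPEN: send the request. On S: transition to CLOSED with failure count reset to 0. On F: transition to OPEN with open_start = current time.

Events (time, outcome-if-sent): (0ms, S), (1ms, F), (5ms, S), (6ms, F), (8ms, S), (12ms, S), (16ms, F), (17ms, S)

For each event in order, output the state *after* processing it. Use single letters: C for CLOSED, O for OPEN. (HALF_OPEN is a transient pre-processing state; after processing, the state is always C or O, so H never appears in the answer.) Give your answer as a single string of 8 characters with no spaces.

Answer: CCCCCCCC

Derivation:
State after each event:
  event#1 t=0ms outcome=S: state=CLOSED
  event#2 t=1ms outcome=F: state=CLOSED
  event#3 t=5ms outcome=S: state=CLOSED
  event#4 t=6ms outcome=F: state=CLOSED
  event#5 t=8ms outcome=S: state=CLOSED
  event#6 t=12ms outcome=S: state=CLOSED
  event#7 t=16ms outcome=F: state=CLOSED
  event#8 t=17ms outcome=S: state=CLOSED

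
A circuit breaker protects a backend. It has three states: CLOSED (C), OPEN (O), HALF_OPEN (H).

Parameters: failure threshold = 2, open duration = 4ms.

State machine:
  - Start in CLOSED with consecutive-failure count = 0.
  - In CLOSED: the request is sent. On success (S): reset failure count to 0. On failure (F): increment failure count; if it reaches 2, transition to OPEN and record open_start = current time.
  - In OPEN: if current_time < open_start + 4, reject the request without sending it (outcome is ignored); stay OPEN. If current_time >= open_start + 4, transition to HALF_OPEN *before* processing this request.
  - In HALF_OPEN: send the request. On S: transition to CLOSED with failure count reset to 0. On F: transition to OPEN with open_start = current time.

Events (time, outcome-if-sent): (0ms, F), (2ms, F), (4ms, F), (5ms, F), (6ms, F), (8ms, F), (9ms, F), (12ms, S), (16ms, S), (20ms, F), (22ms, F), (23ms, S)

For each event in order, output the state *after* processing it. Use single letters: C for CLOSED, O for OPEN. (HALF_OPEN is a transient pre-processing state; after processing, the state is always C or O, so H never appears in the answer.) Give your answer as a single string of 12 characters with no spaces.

Answer: COOOOOOCCCOO

Derivation:
State after each event:
  event#1 t=0ms outcome=F: state=CLOSED
  event#2 t=2ms outcome=F: state=OPEN
  event#3 t=4ms outcome=F: state=OPEN
  event#4 t=5ms outcome=F: state=OPEN
  event#5 t=6ms outcome=F: state=OPEN
  event#6 t=8ms outcome=F: state=OPEN
  event#7 t=9ms outcome=F: state=OPEN
  event#8 t=12ms outcome=S: state=CLOSED
  event#9 t=16ms outcome=S: state=CLOSED
  event#10 t=20ms outcome=F: state=CLOSED
  event#11 t=22ms outcome=F: state=OPEN
  event#12 t=23ms outcome=S: state=OPEN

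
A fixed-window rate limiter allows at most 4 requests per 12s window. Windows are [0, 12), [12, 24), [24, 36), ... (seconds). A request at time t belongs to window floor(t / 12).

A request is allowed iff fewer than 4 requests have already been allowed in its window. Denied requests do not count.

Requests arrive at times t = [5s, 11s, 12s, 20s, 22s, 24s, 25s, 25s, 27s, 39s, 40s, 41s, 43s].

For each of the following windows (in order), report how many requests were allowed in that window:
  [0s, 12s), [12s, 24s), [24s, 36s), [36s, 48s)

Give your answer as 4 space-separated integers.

Processing requests:
  req#1 t=5s (window 0): ALLOW
  req#2 t=11s (window 0): ALLOW
  req#3 t=12s (window 1): ALLOW
  req#4 t=20s (window 1): ALLOW
  req#5 t=22s (window 1): ALLOW
  req#6 t=24s (window 2): ALLOW
  req#7 t=25s (window 2): ALLOW
  req#8 t=25s (window 2): ALLOW
  req#9 t=27s (window 2): ALLOW
  req#10 t=39s (window 3): ALLOW
  req#11 t=40s (window 3): ALLOW
  req#12 t=41s (window 3): ALLOW
  req#13 t=43s (window 3): ALLOW

Allowed counts by window: 2 3 4 4

Answer: 2 3 4 4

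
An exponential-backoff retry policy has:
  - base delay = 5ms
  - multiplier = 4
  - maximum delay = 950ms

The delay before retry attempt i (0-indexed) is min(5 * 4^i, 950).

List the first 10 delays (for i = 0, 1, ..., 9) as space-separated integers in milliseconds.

Answer: 5 20 80 320 950 950 950 950 950 950

Derivation:
Computing each delay:
  i=0: min(5*4^0, 950) = 5
  i=1: min(5*4^1, 950) = 20
  i=2: min(5*4^2, 950) = 80
  i=3: min(5*4^3, 950) = 320
  i=4: min(5*4^4, 950) = 950
  i=5: min(5*4^5, 950) = 950
  i=6: min(5*4^6, 950) = 950
  i=7: min(5*4^7, 950) = 950
  i=8: min(5*4^8, 950) = 950
  i=9: min(5*4^9, 950) = 950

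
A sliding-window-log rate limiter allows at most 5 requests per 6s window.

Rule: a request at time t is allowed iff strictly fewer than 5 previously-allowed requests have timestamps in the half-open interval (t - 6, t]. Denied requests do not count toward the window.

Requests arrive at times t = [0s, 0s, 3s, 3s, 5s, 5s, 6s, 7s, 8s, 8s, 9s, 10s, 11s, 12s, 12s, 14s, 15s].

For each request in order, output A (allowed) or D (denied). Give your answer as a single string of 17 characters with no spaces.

Answer: AAAAADAADDAAAADAA

Derivation:
Tracking allowed requests in the window:
  req#1 t=0s: ALLOW
  req#2 t=0s: ALLOW
  req#3 t=3s: ALLOW
  req#4 t=3s: ALLOW
  req#5 t=5s: ALLOW
  req#6 t=5s: DENY
  req#7 t=6s: ALLOW
  req#8 t=7s: ALLOW
  req#9 t=8s: DENY
  req#10 t=8s: DENY
  req#11 t=9s: ALLOW
  req#12 t=10s: ALLOW
  req#13 t=11s: ALLOW
  req#14 t=12s: ALLOW
  req#15 t=12s: DENY
  req#16 t=14s: ALLOW
  req#17 t=15s: ALLOW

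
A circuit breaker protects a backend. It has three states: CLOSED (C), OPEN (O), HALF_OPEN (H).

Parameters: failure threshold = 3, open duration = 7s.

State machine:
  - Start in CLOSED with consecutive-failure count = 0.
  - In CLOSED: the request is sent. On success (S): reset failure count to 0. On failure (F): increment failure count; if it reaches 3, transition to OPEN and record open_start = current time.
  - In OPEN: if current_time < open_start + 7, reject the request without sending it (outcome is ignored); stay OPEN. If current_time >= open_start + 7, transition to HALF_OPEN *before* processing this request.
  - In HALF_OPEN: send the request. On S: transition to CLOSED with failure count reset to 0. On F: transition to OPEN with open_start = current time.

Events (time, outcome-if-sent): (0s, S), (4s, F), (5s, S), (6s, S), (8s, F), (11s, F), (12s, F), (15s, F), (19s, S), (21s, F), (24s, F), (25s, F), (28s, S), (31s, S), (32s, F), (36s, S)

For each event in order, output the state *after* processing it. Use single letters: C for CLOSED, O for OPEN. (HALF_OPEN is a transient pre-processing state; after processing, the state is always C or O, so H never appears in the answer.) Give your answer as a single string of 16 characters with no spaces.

State after each event:
  event#1 t=0s outcome=S: state=CLOSED
  event#2 t=4s outcome=F: state=CLOSED
  event#3 t=5s outcome=S: state=CLOSED
  event#4 t=6s outcome=S: state=CLOSED
  event#5 t=8s outcome=F: state=CLOSED
  event#6 t=11s outcome=F: state=CLOSED
  event#7 t=12s outcome=F: state=OPEN
  event#8 t=15s outcome=F: state=OPEN
  event#9 t=19s outcome=S: state=CLOSED
  event#10 t=21s outcome=F: state=CLOSED
  event#11 t=24s outcome=F: state=CLOSED
  event#12 t=25s outcome=F: state=OPEN
  event#13 t=28s outcome=S: state=OPEN
  event#14 t=31s outcome=S: state=OPEN
  event#15 t=32s outcome=F: state=OPEN
  event#16 t=36s outcome=S: state=OPEN

Answer: CCCCCCOOCCCOOOOO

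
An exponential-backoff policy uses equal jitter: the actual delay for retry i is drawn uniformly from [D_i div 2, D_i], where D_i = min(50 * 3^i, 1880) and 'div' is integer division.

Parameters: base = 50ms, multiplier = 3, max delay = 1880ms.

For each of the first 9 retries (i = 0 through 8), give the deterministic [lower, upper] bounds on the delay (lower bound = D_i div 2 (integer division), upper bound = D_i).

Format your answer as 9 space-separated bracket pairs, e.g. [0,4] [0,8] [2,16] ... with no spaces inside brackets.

Answer: [25,50] [75,150] [225,450] [675,1350] [940,1880] [940,1880] [940,1880] [940,1880] [940,1880]

Derivation:
Computing bounds per retry:
  i=0: D_i=min(50*3^0,1880)=50, bounds=[25,50]
  i=1: D_i=min(50*3^1,1880)=150, bounds=[75,150]
  i=2: D_i=min(50*3^2,1880)=450, bounds=[225,450]
  i=3: D_i=min(50*3^3,1880)=1350, bounds=[675,1350]
  i=4: D_i=min(50*3^4,1880)=1880, bounds=[940,1880]
  i=5: D_i=min(50*3^5,1880)=1880, bounds=[940,1880]
  i=6: D_i=min(50*3^6,1880)=1880, bounds=[940,1880]
  i=7: D_i=min(50*3^7,1880)=1880, bounds=[940,1880]
  i=8: D_i=min(50*3^8,1880)=1880, bounds=[940,1880]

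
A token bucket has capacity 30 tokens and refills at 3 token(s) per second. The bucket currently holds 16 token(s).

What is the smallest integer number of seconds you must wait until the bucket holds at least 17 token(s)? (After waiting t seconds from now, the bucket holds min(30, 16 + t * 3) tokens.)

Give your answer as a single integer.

Answer: 1

Derivation:
Need 16 + t * 3 >= 17, so t >= 1/3.
Smallest integer t = ceil(1/3) = 1.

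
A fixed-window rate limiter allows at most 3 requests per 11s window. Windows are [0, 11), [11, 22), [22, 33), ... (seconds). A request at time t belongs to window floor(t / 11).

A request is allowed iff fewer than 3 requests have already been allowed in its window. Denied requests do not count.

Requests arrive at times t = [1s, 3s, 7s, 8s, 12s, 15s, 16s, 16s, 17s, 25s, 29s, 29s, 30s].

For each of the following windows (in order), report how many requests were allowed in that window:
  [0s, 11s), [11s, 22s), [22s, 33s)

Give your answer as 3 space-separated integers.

Answer: 3 3 3

Derivation:
Processing requests:
  req#1 t=1s (window 0): ALLOW
  req#2 t=3s (window 0): ALLOW
  req#3 t=7s (window 0): ALLOW
  req#4 t=8s (window 0): DENY
  req#5 t=12s (window 1): ALLOW
  req#6 t=15s (window 1): ALLOW
  req#7 t=16s (window 1): ALLOW
  req#8 t=16s (window 1): DENY
  req#9 t=17s (window 1): DENY
  req#10 t=25s (window 2): ALLOW
  req#11 t=29s (window 2): ALLOW
  req#12 t=29s (window 2): ALLOW
  req#13 t=30s (window 2): DENY

Allowed counts by window: 3 3 3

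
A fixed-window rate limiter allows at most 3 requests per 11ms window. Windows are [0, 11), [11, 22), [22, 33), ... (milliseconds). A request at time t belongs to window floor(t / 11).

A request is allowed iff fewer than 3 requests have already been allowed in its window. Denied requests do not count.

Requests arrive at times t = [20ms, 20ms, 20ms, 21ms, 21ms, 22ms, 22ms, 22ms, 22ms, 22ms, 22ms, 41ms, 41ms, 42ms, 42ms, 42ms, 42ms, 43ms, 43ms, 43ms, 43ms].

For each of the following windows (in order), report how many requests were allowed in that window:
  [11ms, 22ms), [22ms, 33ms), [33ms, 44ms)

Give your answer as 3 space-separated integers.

Answer: 3 3 3

Derivation:
Processing requests:
  req#1 t=20ms (window 1): ALLOW
  req#2 t=20ms (window 1): ALLOW
  req#3 t=20ms (window 1): ALLOW
  req#4 t=21ms (window 1): DENY
  req#5 t=21ms (window 1): DENY
  req#6 t=22ms (window 2): ALLOW
  req#7 t=22ms (window 2): ALLOW
  req#8 t=22ms (window 2): ALLOW
  req#9 t=22ms (window 2): DENY
  req#10 t=22ms (window 2): DENY
  req#11 t=22ms (window 2): DENY
  req#12 t=41ms (window 3): ALLOW
  req#13 t=41ms (window 3): ALLOW
  req#14 t=42ms (window 3): ALLOW
  req#15 t=42ms (window 3): DENY
  req#16 t=42ms (window 3): DENY
  req#17 t=42ms (window 3): DENY
  req#18 t=43ms (window 3): DENY
  req#19 t=43ms (window 3): DENY
  req#20 t=43ms (window 3): DENY
  req#21 t=43ms (window 3): DENY

Allowed counts by window: 3 3 3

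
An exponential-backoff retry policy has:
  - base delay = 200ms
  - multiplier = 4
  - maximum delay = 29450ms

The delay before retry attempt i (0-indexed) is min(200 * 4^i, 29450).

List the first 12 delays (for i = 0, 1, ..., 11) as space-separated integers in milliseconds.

Computing each delay:
  i=0: min(200*4^0, 29450) = 200
  i=1: min(200*4^1, 29450) = 800
  i=2: min(200*4^2, 29450) = 3200
  i=3: min(200*4^3, 29450) = 12800
  i=4: min(200*4^4, 29450) = 29450
  i=5: min(200*4^5, 29450) = 29450
  i=6: min(200*4^6, 29450) = 29450
  i=7: min(200*4^7, 29450) = 29450
  i=8: min(200*4^8, 29450) = 29450
  i=9: min(200*4^9, 29450) = 29450
  i=10: min(200*4^10, 29450) = 29450
  i=11: min(200*4^11, 29450) = 29450

Answer: 200 800 3200 12800 29450 29450 29450 29450 29450 29450 29450 29450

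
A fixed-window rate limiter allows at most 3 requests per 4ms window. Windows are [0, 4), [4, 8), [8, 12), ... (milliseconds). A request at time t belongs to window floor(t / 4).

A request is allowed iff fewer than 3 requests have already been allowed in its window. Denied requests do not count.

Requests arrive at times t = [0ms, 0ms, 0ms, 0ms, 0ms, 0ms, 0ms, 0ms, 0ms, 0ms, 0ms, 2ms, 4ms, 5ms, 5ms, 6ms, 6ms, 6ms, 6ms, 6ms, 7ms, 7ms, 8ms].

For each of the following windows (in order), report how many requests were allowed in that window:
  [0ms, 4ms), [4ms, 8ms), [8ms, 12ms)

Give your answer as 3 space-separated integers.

Answer: 3 3 1

Derivation:
Processing requests:
  req#1 t=0ms (window 0): ALLOW
  req#2 t=0ms (window 0): ALLOW
  req#3 t=0ms (window 0): ALLOW
  req#4 t=0ms (window 0): DENY
  req#5 t=0ms (window 0): DENY
  req#6 t=0ms (window 0): DENY
  req#7 t=0ms (window 0): DENY
  req#8 t=0ms (window 0): DENY
  req#9 t=0ms (window 0): DENY
  req#10 t=0ms (window 0): DENY
  req#11 t=0ms (window 0): DENY
  req#12 t=2ms (window 0): DENY
  req#13 t=4ms (window 1): ALLOW
  req#14 t=5ms (window 1): ALLOW
  req#15 t=5ms (window 1): ALLOW
  req#16 t=6ms (window 1): DENY
  req#17 t=6ms (window 1): DENY
  req#18 t=6ms (window 1): DENY
  req#19 t=6ms (window 1): DENY
  req#20 t=6ms (window 1): DENY
  req#21 t=7ms (window 1): DENY
  req#22 t=7ms (window 1): DENY
  req#23 t=8ms (window 2): ALLOW

Allowed counts by window: 3 3 1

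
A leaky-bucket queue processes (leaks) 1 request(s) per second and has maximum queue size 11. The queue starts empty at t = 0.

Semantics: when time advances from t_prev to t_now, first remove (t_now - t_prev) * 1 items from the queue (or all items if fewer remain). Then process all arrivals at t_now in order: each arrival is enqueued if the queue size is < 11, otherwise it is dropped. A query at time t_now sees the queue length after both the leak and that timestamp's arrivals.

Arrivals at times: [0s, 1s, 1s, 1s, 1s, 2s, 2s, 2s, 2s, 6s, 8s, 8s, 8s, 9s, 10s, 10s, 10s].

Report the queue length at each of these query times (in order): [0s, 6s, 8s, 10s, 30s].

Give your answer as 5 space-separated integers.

Answer: 1 4 5 7 0

Derivation:
Queue lengths at query times:
  query t=0s: backlog = 1
  query t=6s: backlog = 4
  query t=8s: backlog = 5
  query t=10s: backlog = 7
  query t=30s: backlog = 0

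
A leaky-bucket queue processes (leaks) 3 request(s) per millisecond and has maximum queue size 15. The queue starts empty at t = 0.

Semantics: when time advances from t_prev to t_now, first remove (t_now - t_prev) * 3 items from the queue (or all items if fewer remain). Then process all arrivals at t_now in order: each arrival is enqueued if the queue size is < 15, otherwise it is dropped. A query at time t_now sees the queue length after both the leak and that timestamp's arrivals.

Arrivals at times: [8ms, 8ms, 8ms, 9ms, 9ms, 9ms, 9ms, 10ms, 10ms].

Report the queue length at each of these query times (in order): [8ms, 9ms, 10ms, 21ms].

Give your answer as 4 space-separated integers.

Queue lengths at query times:
  query t=8ms: backlog = 3
  query t=9ms: backlog = 4
  query t=10ms: backlog = 3
  query t=21ms: backlog = 0

Answer: 3 4 3 0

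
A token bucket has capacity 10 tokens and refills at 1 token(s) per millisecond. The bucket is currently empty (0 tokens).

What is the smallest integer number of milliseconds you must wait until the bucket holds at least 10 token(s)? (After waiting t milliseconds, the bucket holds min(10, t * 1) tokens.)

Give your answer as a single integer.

Answer: 10

Derivation:
Need t * 1 >= 10, so t >= 10/1.
Smallest integer t = ceil(10/1) = 10.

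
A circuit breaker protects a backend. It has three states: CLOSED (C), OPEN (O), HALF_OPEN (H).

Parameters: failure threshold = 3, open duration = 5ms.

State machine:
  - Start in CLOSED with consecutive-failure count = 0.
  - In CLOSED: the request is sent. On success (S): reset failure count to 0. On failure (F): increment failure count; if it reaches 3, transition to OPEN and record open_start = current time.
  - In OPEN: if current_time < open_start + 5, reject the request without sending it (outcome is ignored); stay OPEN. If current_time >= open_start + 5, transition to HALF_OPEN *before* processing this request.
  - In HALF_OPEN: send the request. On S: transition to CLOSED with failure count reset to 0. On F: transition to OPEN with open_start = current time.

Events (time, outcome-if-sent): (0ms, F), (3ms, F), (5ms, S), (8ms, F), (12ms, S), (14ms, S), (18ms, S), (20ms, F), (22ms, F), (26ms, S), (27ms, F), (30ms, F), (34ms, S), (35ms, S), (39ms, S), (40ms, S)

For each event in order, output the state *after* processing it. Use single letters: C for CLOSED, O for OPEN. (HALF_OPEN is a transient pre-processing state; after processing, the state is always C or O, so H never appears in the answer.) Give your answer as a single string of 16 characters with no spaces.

Answer: CCCCCCCCCCCCCCCC

Derivation:
State after each event:
  event#1 t=0ms outcome=F: state=CLOSED
  event#2 t=3ms outcome=F: state=CLOSED
  event#3 t=5ms outcome=S: state=CLOSED
  event#4 t=8ms outcome=F: state=CLOSED
  event#5 t=12ms outcome=S: state=CLOSED
  event#6 t=14ms outcome=S: state=CLOSED
  event#7 t=18ms outcome=S: state=CLOSED
  event#8 t=20ms outcome=F: state=CLOSED
  event#9 t=22ms outcome=F: state=CLOSED
  event#10 t=26ms outcome=S: state=CLOSED
  event#11 t=27ms outcome=F: state=CLOSED
  event#12 t=30ms outcome=F: state=CLOSED
  event#13 t=34ms outcome=S: state=CLOSED
  event#14 t=35ms outcome=S: state=CLOSED
  event#15 t=39ms outcome=S: state=CLOSED
  event#16 t=40ms outcome=S: state=CLOSED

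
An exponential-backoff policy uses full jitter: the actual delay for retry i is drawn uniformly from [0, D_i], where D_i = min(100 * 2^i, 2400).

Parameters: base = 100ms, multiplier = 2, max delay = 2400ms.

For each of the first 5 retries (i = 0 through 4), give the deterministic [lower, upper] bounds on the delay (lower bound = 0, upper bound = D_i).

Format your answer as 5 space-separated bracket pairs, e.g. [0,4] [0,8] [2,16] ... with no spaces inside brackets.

Answer: [0,100] [0,200] [0,400] [0,800] [0,1600]

Derivation:
Computing bounds per retry:
  i=0: D_i=min(100*2^0,2400)=100, bounds=[0,100]
  i=1: D_i=min(100*2^1,2400)=200, bounds=[0,200]
  i=2: D_i=min(100*2^2,2400)=400, bounds=[0,400]
  i=3: D_i=min(100*2^3,2400)=800, bounds=[0,800]
  i=4: D_i=min(100*2^4,2400)=1600, bounds=[0,1600]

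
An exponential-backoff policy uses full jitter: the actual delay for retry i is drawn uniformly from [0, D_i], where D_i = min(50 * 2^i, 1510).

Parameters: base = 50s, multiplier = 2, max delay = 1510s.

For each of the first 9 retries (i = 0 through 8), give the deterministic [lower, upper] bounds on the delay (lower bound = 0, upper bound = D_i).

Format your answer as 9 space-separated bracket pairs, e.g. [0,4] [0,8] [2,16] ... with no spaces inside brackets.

Computing bounds per retry:
  i=0: D_i=min(50*2^0,1510)=50, bounds=[0,50]
  i=1: D_i=min(50*2^1,1510)=100, bounds=[0,100]
  i=2: D_i=min(50*2^2,1510)=200, bounds=[0,200]
  i=3: D_i=min(50*2^3,1510)=400, bounds=[0,400]
  i=4: D_i=min(50*2^4,1510)=800, bounds=[0,800]
  i=5: D_i=min(50*2^5,1510)=1510, bounds=[0,1510]
  i=6: D_i=min(50*2^6,1510)=1510, bounds=[0,1510]
  i=7: D_i=min(50*2^7,1510)=1510, bounds=[0,1510]
  i=8: D_i=min(50*2^8,1510)=1510, bounds=[0,1510]

Answer: [0,50] [0,100] [0,200] [0,400] [0,800] [0,1510] [0,1510] [0,1510] [0,1510]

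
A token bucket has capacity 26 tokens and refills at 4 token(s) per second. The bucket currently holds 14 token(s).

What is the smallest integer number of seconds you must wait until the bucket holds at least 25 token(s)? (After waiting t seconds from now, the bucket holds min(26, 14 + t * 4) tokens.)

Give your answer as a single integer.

Answer: 3

Derivation:
Need 14 + t * 4 >= 25, so t >= 11/4.
Smallest integer t = ceil(11/4) = 3.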